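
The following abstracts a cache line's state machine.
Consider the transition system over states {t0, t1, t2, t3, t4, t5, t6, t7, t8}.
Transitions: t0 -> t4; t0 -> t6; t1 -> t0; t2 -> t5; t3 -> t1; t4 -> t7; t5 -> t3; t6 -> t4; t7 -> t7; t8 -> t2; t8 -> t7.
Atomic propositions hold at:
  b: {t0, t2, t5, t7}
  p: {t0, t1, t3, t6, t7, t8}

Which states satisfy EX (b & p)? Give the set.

{t1, t4, t7, t8}

Sat(b & p) = {t0, t7}
Sat(EX (b & p)) = {s : some successor in {t0, t7}} = {t1, t4, t7, t8}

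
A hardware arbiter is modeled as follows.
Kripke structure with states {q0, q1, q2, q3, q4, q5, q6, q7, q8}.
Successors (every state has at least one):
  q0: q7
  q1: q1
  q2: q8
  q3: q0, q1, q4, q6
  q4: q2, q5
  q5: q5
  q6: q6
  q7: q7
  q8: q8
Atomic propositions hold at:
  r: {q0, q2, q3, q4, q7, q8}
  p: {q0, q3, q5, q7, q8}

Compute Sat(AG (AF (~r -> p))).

Sat(~r) = {q1, q5, q6}
Sat(~r -> p) = {q0, q2, q3, q4, q5, q7, q8}
AF (~r -> p): least fixpoint, start Z0 = {q0, q2, q3, q4, q5, q7, q8}, add states with every successor in Z. Already a fixed point.
Sat(AF (~r -> p)) = {q0, q2, q3, q4, q5, q7, q8}
AG (AF (~r -> p)): greatest fixpoint, start Z0 = {q0, q2, q3, q4, q5, q7, q8}, keep only states in Sat with every successor in Z. Z1 = {q0, q2, q4, q5, q7, q8}; fixed.
Sat(AG (AF (~r -> p))) = {q0, q2, q4, q5, q7, q8}

{q0, q2, q4, q5, q7, q8}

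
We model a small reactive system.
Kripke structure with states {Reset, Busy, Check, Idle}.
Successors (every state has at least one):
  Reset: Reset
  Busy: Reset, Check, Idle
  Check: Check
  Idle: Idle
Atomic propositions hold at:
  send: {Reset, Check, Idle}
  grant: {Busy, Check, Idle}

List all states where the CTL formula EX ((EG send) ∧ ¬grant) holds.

EG send: greatest fixpoint, start Z0 = {Reset, Check, Idle}, keep only states in Sat with some successor in Z. Already a fixed point.
Sat(EG send) = {Reset, Check, Idle}
Sat(¬grant) = {Reset}
Sat((EG send) ∧ ¬grant) = {Reset}
Sat(EX ((EG send) ∧ ¬grant)) = {s : some successor in {Reset}} = {Reset, Busy}

{Reset, Busy}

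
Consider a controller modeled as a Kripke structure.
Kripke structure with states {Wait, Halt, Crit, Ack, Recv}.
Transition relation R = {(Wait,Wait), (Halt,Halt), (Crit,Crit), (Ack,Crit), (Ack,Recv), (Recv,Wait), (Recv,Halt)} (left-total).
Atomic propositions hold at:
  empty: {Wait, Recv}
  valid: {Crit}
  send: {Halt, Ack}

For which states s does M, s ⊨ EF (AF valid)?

AF valid: least fixpoint, start Z0 = {Crit}, add states with every successor in Z. Already a fixed point.
Sat(AF valid) = {Crit}
EF (AF valid): least fixpoint, start Z0 = {Crit}, add states with some successor in Z. Z1 = {Crit, Ack}; fixed.
Sat(EF (AF valid)) = {Crit, Ack}

{Crit, Ack}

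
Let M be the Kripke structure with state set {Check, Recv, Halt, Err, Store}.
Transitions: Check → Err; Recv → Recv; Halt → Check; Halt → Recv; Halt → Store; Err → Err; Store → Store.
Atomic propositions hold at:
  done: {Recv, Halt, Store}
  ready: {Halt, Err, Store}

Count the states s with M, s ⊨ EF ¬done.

3

Sat(¬done) = {Check, Err}
EF ¬done: least fixpoint, start Z0 = {Check, Err}, add states with some successor in Z. Z1 = {Check, Halt, Err}; fixed.
Sat(EF ¬done) = {Check, Halt, Err}
|Sat(EF ¬done)| = |{Check, Halt, Err}| = 3.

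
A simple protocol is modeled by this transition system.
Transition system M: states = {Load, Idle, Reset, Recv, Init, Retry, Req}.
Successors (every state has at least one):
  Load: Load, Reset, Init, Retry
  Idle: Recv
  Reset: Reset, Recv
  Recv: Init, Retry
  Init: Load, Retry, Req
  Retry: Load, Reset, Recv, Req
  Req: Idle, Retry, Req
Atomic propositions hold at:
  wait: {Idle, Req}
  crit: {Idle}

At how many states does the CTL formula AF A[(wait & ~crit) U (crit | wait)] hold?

Sat(~crit) = {Load, Reset, Recv, Init, Retry, Req}
Sat(wait & ~crit) = {Req}
Sat(crit | wait) = {Idle, Req}
A[(wait & ~crit) U (crit | wait)]: least fixpoint, start Z0 = Sat((crit | wait)) = {Idle, Req}, add states in Sat(wait & ~crit) with every successor in Z. Already a fixed point.
Sat(A[(wait & ~crit) U (crit | wait)]) = {Idle, Req}
AF A[(wait & ~crit) U (crit | wait)]: least fixpoint, start Z0 = {Idle, Req}, add states with every successor in Z. Already a fixed point.
Sat(AF A[(wait & ~crit) U (crit | wait)]) = {Idle, Req}
|Sat(AF A[(wait & ~crit) U (crit | wait)])| = |{Idle, Req}| = 2.

2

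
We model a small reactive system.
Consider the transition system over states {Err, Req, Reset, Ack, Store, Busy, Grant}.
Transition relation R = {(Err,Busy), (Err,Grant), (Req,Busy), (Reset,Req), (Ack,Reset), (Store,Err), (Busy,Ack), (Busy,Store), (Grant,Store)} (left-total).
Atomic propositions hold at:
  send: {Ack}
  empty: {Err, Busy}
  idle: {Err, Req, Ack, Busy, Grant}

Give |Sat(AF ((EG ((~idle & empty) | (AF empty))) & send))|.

1

Sat(~idle) = {Reset, Store}
Sat(~idle & empty) = ∅
AF empty: least fixpoint, start Z0 = {Err, Busy}, add states with every successor in Z. Z1 = {Err, Req, Store, Busy}; Z2 = {Err, Req, Reset, Store, Busy, Grant}; Z3 = {Err, Req, Reset, Ack, Store, Busy, Grant}; fixed.
Sat(AF empty) = {Err, Req, Reset, Ack, Store, Busy, Grant}
Sat((~idle & empty) | (AF empty)) = {Err, Req, Reset, Ack, Store, Busy, Grant}
EG ((~idle & empty) | (AF empty)): greatest fixpoint, start Z0 = {Err, Req, Reset, Ack, Store, Busy, Grant}, keep only states in Sat with some successor in Z. Already a fixed point.
Sat(EG ((~idle & empty) | (AF empty))) = {Err, Req, Reset, Ack, Store, Busy, Grant}
Sat((EG ((~idle & empty) | (AF empty))) & send) = {Ack}
AF ((EG ((~idle & empty) | (AF empty))) & send): least fixpoint, start Z0 = {Ack}, add states with every successor in Z. Already a fixed point.
Sat(AF ((EG ((~idle & empty) | (AF empty))) & send)) = {Ack}
|Sat(AF ((EG ((~idle & empty) | (AF empty))) & send))| = |{Ack}| = 1.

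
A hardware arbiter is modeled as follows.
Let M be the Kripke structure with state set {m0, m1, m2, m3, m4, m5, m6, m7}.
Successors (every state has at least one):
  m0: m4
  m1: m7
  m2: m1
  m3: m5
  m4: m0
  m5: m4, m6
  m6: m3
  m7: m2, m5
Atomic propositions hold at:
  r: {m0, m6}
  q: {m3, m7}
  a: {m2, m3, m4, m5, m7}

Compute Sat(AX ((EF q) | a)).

{m0, m1, m2, m3, m5, m6, m7}

EF q: least fixpoint, start Z0 = {m3, m7}, add states with some successor in Z. Z1 = {m1, m3, m6, m7}; Z2 = {m1, m2, m3, m5, m6, m7}; fixed.
Sat(EF q) = {m1, m2, m3, m5, m6, m7}
Sat((EF q) | a) = {m1, m2, m3, m4, m5, m6, m7}
Sat(AX ((EF q) | a)) = {s : every successor in {m1, m2, m3, m4, m5, m6, m7}} = {m0, m1, m2, m3, m5, m6, m7}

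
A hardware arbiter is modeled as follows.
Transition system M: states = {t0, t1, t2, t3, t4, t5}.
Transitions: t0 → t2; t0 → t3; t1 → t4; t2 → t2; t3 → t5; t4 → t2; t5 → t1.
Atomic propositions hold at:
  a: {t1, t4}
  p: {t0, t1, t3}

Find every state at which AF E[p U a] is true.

{t1, t3, t4, t5}

E[p U a]: least fixpoint, start Z0 = Sat(a) = {t1, t4}, add states in Sat(p) with some successor in Z. Already a fixed point.
Sat(E[p U a]) = {t1, t4}
AF E[p U a]: least fixpoint, start Z0 = {t1, t4}, add states with every successor in Z. Z1 = {t1, t4, t5}; Z2 = {t1, t3, t4, t5}; fixed.
Sat(AF E[p U a]) = {t1, t3, t4, t5}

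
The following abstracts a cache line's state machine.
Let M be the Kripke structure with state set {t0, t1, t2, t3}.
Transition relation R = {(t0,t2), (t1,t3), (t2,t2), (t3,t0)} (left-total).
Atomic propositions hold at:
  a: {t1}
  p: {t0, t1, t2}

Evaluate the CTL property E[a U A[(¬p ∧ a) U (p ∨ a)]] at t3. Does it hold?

No

Sat(¬p) = {t3}
Sat(¬p ∧ a) = ∅
Sat(p ∨ a) = {t0, t1, t2}
A[(¬p ∧ a) U (p ∨ a)]: least fixpoint, start Z0 = Sat((p ∨ a)) = {t0, t1, t2}, add states in Sat(¬p ∧ a) with every successor in Z. Already a fixed point.
Sat(A[(¬p ∧ a) U (p ∨ a)]) = {t0, t1, t2}
E[a U A[(¬p ∧ a) U (p ∨ a)]]: least fixpoint, start Z0 = Sat(A[(¬p ∧ a) U (p ∨ a)]) = {t0, t1, t2}, add states in Sat(a) with some successor in Z. Already a fixed point.
Sat(E[a U A[(¬p ∧ a) U (p ∨ a)]]) = {t0, t1, t2}
t3 ∉ Sat(E[a U A[(¬p ∧ a) U (p ∨ a)]]) = {t0, t1, t2}, so the formula does not hold at t3.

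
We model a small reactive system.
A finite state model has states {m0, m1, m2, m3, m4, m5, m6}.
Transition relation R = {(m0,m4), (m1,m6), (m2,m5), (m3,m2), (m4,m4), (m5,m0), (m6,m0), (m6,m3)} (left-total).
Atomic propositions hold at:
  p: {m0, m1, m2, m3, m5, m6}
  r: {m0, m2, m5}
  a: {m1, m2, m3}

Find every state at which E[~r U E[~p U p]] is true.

{m0, m1, m2, m3, m5, m6}

Sat(~r) = {m1, m3, m4, m6}
Sat(~p) = {m4}
E[~p U p]: least fixpoint, start Z0 = Sat(p) = {m0, m1, m2, m3, m5, m6}, add states in Sat(~p) with some successor in Z. Already a fixed point.
Sat(E[~p U p]) = {m0, m1, m2, m3, m5, m6}
E[~r U E[~p U p]]: least fixpoint, start Z0 = Sat(E[~p U p]) = {m0, m1, m2, m3, m5, m6}, add states in Sat(~r) with some successor in Z. Already a fixed point.
Sat(E[~r U E[~p U p]]) = {m0, m1, m2, m3, m5, m6}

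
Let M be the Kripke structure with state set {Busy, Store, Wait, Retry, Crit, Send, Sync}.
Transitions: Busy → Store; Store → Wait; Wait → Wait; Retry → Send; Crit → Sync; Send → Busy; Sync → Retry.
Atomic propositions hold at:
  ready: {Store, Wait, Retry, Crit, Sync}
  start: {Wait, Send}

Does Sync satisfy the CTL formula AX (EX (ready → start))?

Sat(ready → start) = {Busy, Wait, Send}
Sat(EX (ready → start)) = {s : some successor in {Busy, Wait, Send}} = {Store, Wait, Retry, Send}
Sat(AX (EX (ready → start))) = {s : every successor in {Store, Wait, Retry, Send}} = {Busy, Store, Wait, Retry, Sync}
Sync ∈ Sat(AX (EX (ready → start))) = {Busy, Store, Wait, Retry, Sync}, so the formula holds at Sync.

Yes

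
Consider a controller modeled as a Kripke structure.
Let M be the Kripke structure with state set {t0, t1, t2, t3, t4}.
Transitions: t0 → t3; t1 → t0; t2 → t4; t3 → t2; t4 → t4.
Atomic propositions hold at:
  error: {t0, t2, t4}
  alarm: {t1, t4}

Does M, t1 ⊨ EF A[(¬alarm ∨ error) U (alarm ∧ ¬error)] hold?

Sat(¬alarm) = {t0, t2, t3}
Sat(¬alarm ∨ error) = {t0, t2, t3, t4}
Sat(¬error) = {t1, t3}
Sat(alarm ∧ ¬error) = {t1}
A[(¬alarm ∨ error) U (alarm ∧ ¬error)]: least fixpoint, start Z0 = Sat((alarm ∧ ¬error)) = {t1}, add states in Sat(¬alarm ∨ error) with every successor in Z. Already a fixed point.
Sat(A[(¬alarm ∨ error) U (alarm ∧ ¬error)]) = {t1}
EF A[(¬alarm ∨ error) U (alarm ∧ ¬error)]: least fixpoint, start Z0 = {t1}, add states with some successor in Z. Already a fixed point.
Sat(EF A[(¬alarm ∨ error) U (alarm ∧ ¬error)]) = {t1}
t1 ∈ Sat(EF A[(¬alarm ∨ error) U (alarm ∧ ¬error)]) = {t1}, so the formula holds at t1.

Yes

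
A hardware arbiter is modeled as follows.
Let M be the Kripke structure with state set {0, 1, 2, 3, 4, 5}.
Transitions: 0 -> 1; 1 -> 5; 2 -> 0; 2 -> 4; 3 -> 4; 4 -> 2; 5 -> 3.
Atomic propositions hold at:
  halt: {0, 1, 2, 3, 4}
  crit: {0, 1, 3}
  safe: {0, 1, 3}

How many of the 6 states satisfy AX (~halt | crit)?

3

Sat(~halt) = {5}
Sat(~halt | crit) = {0, 1, 3, 5}
Sat(AX (~halt | crit)) = {s : every successor in {0, 1, 3, 5}} = {0, 1, 5}
|Sat(AX (~halt | crit))| = |{0, 1, 5}| = 3.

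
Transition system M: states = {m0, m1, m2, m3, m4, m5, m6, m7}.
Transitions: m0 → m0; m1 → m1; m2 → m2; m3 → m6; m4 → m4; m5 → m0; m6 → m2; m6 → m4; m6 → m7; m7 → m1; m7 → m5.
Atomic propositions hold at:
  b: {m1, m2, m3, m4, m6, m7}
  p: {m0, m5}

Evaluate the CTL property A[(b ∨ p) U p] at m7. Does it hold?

No

Sat(b ∨ p) = {m0, m1, m2, m3, m4, m5, m6, m7}
A[(b ∨ p) U p]: least fixpoint, start Z0 = Sat(p) = {m0, m5}, add states in Sat(b ∨ p) with every successor in Z. Already a fixed point.
Sat(A[(b ∨ p) U p]) = {m0, m5}
m7 ∉ Sat(A[(b ∨ p) U p]) = {m0, m5}, so the formula does not hold at m7.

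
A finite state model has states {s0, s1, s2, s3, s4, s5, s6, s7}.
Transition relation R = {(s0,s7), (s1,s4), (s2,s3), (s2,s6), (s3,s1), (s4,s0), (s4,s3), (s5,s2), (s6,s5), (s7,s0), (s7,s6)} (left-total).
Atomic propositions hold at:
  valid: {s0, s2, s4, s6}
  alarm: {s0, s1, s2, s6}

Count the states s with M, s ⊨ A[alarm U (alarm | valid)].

Sat(alarm | valid) = {s0, s1, s2, s4, s6}
A[alarm U (alarm | valid)]: least fixpoint, start Z0 = Sat((alarm | valid)) = {s0, s1, s2, s4, s6}, add states in Sat(alarm) with every successor in Z. Already a fixed point.
Sat(A[alarm U (alarm | valid)]) = {s0, s1, s2, s4, s6}
|Sat(A[alarm U (alarm | valid)])| = |{s0, s1, s2, s4, s6}| = 5.

5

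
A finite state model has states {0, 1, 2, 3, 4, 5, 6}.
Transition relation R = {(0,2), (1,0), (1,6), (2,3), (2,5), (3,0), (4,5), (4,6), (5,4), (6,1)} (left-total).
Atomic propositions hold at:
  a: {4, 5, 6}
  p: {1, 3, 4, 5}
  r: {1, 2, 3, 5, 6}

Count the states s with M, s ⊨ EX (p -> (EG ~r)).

4

Sat(~r) = {0, 4}
EG ~r: greatest fixpoint, start Z0 = {0, 4}, keep only states in Sat with some successor in Z. Z1 = ∅; fixed.
Sat(EG ~r) = ∅
Sat(p -> (EG ~r)) = {0, 2, 6}
Sat(EX (p -> (EG ~r))) = {s : some successor in {0, 2, 6}} = {0, 1, 3, 4}
|Sat(EX (p -> (EG ~r)))| = |{0, 1, 3, 4}| = 4.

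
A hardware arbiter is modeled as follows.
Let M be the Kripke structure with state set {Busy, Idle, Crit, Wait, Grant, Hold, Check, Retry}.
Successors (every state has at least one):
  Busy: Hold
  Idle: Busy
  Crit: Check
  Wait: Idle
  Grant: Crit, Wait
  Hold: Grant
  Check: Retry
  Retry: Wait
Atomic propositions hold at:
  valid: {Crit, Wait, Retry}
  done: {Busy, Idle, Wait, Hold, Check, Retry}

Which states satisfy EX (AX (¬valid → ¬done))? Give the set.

Sat(¬valid) = {Busy, Idle, Grant, Hold, Check}
Sat(¬done) = {Crit, Grant}
Sat(¬valid → ¬done) = {Crit, Wait, Grant, Retry}
Sat(AX (¬valid → ¬done)) = {s : every successor in {Crit, Wait, Grant, Retry}} = {Grant, Hold, Check, Retry}
Sat(EX (AX (¬valid → ¬done))) = {s : some successor in {Grant, Hold, Check, Retry}} = {Busy, Crit, Hold, Check}

{Busy, Crit, Hold, Check}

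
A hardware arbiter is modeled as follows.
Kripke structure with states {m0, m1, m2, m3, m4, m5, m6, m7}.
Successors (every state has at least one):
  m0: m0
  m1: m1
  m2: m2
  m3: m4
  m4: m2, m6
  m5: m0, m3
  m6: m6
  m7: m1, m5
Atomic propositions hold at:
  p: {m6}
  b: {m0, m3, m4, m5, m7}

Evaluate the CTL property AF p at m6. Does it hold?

AF p: least fixpoint, start Z0 = {m6}, add states with every successor in Z. Already a fixed point.
Sat(AF p) = {m6}
m6 ∈ Sat(AF p) = {m6}, so the formula holds at m6.

Yes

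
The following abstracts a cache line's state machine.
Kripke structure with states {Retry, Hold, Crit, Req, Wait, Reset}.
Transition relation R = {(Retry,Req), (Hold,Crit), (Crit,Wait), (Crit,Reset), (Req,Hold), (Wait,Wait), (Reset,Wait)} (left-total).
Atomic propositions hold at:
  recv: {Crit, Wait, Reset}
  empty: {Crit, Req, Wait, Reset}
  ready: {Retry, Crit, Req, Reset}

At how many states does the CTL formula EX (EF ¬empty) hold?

Sat(¬empty) = {Retry, Hold}
EF ¬empty: least fixpoint, start Z0 = {Retry, Hold}, add states with some successor in Z. Z1 = {Retry, Hold, Req}; fixed.
Sat(EF ¬empty) = {Retry, Hold, Req}
Sat(EX (EF ¬empty)) = {s : some successor in {Retry, Hold, Req}} = {Retry, Req}
|Sat(EX (EF ¬empty))| = |{Retry, Req}| = 2.

2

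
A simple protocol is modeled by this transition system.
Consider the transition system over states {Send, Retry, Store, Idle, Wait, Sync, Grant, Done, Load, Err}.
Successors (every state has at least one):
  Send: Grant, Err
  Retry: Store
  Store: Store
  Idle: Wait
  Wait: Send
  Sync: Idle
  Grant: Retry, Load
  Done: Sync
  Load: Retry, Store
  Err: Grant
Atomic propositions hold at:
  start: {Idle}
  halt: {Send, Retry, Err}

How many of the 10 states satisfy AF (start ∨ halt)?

Sat(start ∨ halt) = {Send, Retry, Idle, Err}
AF (start ∨ halt): least fixpoint, start Z0 = {Send, Retry, Idle, Err}, add states with every successor in Z. Z1 = {Send, Retry, Idle, Wait, Sync, Err}; Z2 = {Send, Retry, Idle, Wait, Sync, Done, Err}; fixed.
Sat(AF (start ∨ halt)) = {Send, Retry, Idle, Wait, Sync, Done, Err}
|Sat(AF (start ∨ halt))| = |{Send, Retry, Idle, Wait, Sync, Done, Err}| = 7.

7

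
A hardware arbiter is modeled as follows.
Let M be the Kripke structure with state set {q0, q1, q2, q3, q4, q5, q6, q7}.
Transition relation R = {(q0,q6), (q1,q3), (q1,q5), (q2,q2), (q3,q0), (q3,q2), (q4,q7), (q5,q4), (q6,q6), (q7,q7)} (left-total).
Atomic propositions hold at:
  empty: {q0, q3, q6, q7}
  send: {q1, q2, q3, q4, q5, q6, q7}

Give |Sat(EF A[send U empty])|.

7

A[send U empty]: least fixpoint, start Z0 = Sat(empty) = {q0, q3, q6, q7}, add states in Sat(send) with every successor in Z. Z1 = {q0, q3, q4, q6, q7}; Z2 = {q0, q3, q4, q5, q6, q7}; Z3 = {q0, q1, q3, q4, q5, q6, q7}; fixed.
Sat(A[send U empty]) = {q0, q1, q3, q4, q5, q6, q7}
EF A[send U empty]: least fixpoint, start Z0 = {q0, q1, q3, q4, q5, q6, q7}, add states with some successor in Z. Already a fixed point.
Sat(EF A[send U empty]) = {q0, q1, q3, q4, q5, q6, q7}
|Sat(EF A[send U empty])| = |{q0, q1, q3, q4, q5, q6, q7}| = 7.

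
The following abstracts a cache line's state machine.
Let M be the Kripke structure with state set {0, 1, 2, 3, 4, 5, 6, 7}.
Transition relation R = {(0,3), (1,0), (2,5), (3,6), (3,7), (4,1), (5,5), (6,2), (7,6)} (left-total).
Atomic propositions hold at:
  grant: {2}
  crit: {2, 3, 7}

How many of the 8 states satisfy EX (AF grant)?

AF grant: least fixpoint, start Z0 = {2}, add states with every successor in Z. Z1 = {2, 6}; Z2 = {2, 6, 7}; Z3 = {2, 3, 6, 7}; Z4 = {0, 2, 3, 6, 7}; Z5 = {0, 1, 2, 3, 6, 7}; Z6 = {0, 1, 2, 3, 4, 6, 7}; fixed.
Sat(AF grant) = {0, 1, 2, 3, 4, 6, 7}
Sat(EX (AF grant)) = {s : some successor in {0, 1, 2, 3, 4, 6, 7}} = {0, 1, 3, 4, 6, 7}
|Sat(EX (AF grant))| = |{0, 1, 3, 4, 6, 7}| = 6.

6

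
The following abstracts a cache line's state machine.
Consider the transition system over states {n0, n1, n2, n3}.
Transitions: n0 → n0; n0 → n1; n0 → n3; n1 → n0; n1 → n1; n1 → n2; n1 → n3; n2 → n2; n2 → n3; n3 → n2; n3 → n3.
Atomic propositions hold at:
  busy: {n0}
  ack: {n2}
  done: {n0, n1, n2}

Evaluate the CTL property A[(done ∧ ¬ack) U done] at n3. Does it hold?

No

Sat(¬ack) = {n0, n1, n3}
Sat(done ∧ ¬ack) = {n0, n1}
A[(done ∧ ¬ack) U done]: least fixpoint, start Z0 = Sat(done) = {n0, n1, n2}, add states in Sat(done ∧ ¬ack) with every successor in Z. Already a fixed point.
Sat(A[(done ∧ ¬ack) U done]) = {n0, n1, n2}
n3 ∉ Sat(A[(done ∧ ¬ack) U done]) = {n0, n1, n2}, so the formula does not hold at n3.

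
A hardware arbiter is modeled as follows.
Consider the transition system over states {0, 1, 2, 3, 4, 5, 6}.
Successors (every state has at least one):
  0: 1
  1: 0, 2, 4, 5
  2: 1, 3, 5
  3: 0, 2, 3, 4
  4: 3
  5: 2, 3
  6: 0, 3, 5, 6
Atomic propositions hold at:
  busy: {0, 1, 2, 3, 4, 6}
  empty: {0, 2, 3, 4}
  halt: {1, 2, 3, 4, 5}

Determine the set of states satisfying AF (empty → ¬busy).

Sat(¬busy) = {5}
Sat(empty → ¬busy) = {1, 5, 6}
AF (empty → ¬busy): least fixpoint, start Z0 = {1, 5, 6}, add states with every successor in Z. Z1 = {0, 1, 5, 6}; fixed.
Sat(AF (empty → ¬busy)) = {0, 1, 5, 6}

{0, 1, 5, 6}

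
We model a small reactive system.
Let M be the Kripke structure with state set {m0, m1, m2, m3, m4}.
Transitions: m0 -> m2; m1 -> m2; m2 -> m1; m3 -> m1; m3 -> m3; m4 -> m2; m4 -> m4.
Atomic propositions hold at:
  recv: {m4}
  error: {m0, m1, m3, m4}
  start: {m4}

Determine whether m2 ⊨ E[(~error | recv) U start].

Sat(~error) = {m2}
Sat(~error | recv) = {m2, m4}
E[(~error | recv) U start]: least fixpoint, start Z0 = Sat(start) = {m4}, add states in Sat(~error | recv) with some successor in Z. Already a fixed point.
Sat(E[(~error | recv) U start]) = {m4}
m2 ∉ Sat(E[(~error | recv) U start]) = {m4}, so the formula does not hold at m2.

No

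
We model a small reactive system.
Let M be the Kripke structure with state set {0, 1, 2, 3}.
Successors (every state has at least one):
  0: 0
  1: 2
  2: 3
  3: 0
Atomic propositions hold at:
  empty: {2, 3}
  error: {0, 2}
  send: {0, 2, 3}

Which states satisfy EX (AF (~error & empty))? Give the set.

Sat(~error) = {1, 3}
Sat(~error & empty) = {3}
AF (~error & empty): least fixpoint, start Z0 = {3}, add states with every successor in Z. Z1 = {2, 3}; Z2 = {1, 2, 3}; fixed.
Sat(AF (~error & empty)) = {1, 2, 3}
Sat(EX (AF (~error & empty))) = {s : some successor in {1, 2, 3}} = {1, 2}

{1, 2}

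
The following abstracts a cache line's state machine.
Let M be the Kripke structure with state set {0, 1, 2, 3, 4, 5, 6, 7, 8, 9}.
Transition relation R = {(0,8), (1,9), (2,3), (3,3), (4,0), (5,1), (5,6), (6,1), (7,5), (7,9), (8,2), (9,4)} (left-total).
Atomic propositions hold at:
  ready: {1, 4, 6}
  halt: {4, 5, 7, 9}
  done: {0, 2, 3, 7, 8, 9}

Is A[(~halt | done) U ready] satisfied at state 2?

Sat(~halt) = {0, 1, 2, 3, 6, 8}
Sat(~halt | done) = {0, 1, 2, 3, 6, 7, 8, 9}
A[(~halt | done) U ready]: least fixpoint, start Z0 = Sat(ready) = {1, 4, 6}, add states in Sat(~halt | done) with every successor in Z. Z1 = {1, 4, 6, 9}; fixed.
Sat(A[(~halt | done) U ready]) = {1, 4, 6, 9}
2 ∉ Sat(A[(~halt | done) U ready]) = {1, 4, 6, 9}, so the formula does not hold at 2.

No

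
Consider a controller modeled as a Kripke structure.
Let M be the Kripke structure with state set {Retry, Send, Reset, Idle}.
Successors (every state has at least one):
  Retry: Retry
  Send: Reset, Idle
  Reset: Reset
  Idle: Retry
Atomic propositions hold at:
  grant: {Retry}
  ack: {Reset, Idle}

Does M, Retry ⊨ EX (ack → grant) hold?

Sat(ack → grant) = {Retry, Send}
Sat(EX (ack → grant)) = {s : some successor in {Retry, Send}} = {Retry, Idle}
Retry ∈ Sat(EX (ack → grant)) = {Retry, Idle}, so the formula holds at Retry.

Yes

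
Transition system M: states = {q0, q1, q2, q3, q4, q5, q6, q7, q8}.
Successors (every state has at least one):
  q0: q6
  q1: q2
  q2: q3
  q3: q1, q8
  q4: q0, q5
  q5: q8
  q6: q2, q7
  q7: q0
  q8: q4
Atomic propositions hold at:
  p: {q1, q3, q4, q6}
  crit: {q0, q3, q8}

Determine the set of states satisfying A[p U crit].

{q0, q3, q8}

A[p U crit]: least fixpoint, start Z0 = Sat(crit) = {q0, q3, q8}, add states in Sat(p) with every successor in Z. Already a fixed point.
Sat(A[p U crit]) = {q0, q3, q8}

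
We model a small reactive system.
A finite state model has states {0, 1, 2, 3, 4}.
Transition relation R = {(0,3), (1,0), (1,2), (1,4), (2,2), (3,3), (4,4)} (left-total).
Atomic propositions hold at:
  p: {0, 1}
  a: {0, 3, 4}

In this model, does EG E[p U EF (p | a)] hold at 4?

Sat(p | a) = {0, 1, 3, 4}
EF (p | a): least fixpoint, start Z0 = {0, 1, 3, 4}, add states with some successor in Z. Already a fixed point.
Sat(EF (p | a)) = {0, 1, 3, 4}
E[p U EF (p | a)]: least fixpoint, start Z0 = Sat(EF (p | a)) = {0, 1, 3, 4}, add states in Sat(p) with some successor in Z. Already a fixed point.
Sat(E[p U EF (p | a)]) = {0, 1, 3, 4}
EG E[p U EF (p | a)]: greatest fixpoint, start Z0 = {0, 1, 3, 4}, keep only states in Sat with some successor in Z. Already a fixed point.
Sat(EG E[p U EF (p | a)]) = {0, 1, 3, 4}
4 ∈ Sat(EG E[p U EF (p | a)]) = {0, 1, 3, 4}, so the formula holds at 4.

Yes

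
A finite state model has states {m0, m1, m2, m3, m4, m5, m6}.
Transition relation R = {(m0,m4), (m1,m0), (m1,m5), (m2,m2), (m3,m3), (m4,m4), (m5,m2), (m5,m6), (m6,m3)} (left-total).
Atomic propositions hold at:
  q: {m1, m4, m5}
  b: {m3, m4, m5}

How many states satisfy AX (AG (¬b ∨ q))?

3

Sat(¬b) = {m0, m1, m2, m6}
Sat(¬b ∨ q) = {m0, m1, m2, m4, m5, m6}
AG (¬b ∨ q): greatest fixpoint, start Z0 = {m0, m1, m2, m4, m5, m6}, keep only states in Sat with every successor in Z. Z1 = {m0, m1, m2, m4, m5}; Z2 = {m0, m1, m2, m4}; Z3 = {m0, m2, m4}; fixed.
Sat(AG (¬b ∨ q)) = {m0, m2, m4}
Sat(AX (AG (¬b ∨ q))) = {s : every successor in {m0, m2, m4}} = {m0, m2, m4}
|Sat(AX (AG (¬b ∨ q)))| = |{m0, m2, m4}| = 3.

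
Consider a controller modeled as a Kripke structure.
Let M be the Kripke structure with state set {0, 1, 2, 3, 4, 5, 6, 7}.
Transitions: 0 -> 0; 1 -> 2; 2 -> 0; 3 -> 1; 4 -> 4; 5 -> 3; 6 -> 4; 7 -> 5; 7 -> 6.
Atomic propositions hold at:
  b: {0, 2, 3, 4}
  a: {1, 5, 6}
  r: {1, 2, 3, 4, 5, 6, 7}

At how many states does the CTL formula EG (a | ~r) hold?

Sat(~r) = {0}
Sat(a | ~r) = {0, 1, 5, 6}
EG (a | ~r): greatest fixpoint, start Z0 = {0, 1, 5, 6}, keep only states in Sat with some successor in Z. Z1 = {0}; fixed.
Sat(EG (a | ~r)) = {0}
|Sat(EG (a | ~r))| = |{0}| = 1.

1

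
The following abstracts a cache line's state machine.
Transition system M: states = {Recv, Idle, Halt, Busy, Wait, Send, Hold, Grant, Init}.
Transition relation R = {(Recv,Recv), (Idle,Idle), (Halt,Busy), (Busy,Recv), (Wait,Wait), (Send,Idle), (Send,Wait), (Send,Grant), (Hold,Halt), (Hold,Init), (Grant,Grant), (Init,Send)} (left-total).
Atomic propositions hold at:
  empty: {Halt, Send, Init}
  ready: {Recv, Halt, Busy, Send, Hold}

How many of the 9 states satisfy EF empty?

EF empty: least fixpoint, start Z0 = {Halt, Send, Init}, add states with some successor in Z. Z1 = {Halt, Send, Hold, Init}; fixed.
Sat(EF empty) = {Halt, Send, Hold, Init}
|Sat(EF empty)| = |{Halt, Send, Hold, Init}| = 4.

4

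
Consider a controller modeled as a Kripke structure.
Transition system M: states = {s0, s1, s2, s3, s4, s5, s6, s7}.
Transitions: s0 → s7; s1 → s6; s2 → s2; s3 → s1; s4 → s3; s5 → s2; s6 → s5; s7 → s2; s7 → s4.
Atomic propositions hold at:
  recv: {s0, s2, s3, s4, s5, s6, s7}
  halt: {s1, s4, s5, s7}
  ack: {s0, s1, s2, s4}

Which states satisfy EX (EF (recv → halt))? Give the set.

Sat(recv → halt) = {s1, s4, s5, s7}
EF (recv → halt): least fixpoint, start Z0 = {s1, s4, s5, s7}, add states with some successor in Z. Z1 = {s0, s1, s3, s4, s5, s6, s7}; fixed.
Sat(EF (recv → halt)) = {s0, s1, s3, s4, s5, s6, s7}
Sat(EX (EF (recv → halt))) = {s : some successor in {s0, s1, s3, s4, s5, s6, s7}} = {s0, s1, s3, s4, s6, s7}

{s0, s1, s3, s4, s6, s7}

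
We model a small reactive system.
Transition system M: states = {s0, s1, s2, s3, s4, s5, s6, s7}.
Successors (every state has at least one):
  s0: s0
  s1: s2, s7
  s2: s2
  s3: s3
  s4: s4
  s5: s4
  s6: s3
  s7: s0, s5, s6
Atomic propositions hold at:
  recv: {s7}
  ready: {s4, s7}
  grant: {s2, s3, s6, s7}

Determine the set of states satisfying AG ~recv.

{s0, s2, s3, s4, s5, s6}

Sat(~recv) = {s0, s1, s2, s3, s4, s5, s6}
AG ~recv: greatest fixpoint, start Z0 = {s0, s1, s2, s3, s4, s5, s6}, keep only states in Sat with every successor in Z. Z1 = {s0, s2, s3, s4, s5, s6}; fixed.
Sat(AG ~recv) = {s0, s2, s3, s4, s5, s6}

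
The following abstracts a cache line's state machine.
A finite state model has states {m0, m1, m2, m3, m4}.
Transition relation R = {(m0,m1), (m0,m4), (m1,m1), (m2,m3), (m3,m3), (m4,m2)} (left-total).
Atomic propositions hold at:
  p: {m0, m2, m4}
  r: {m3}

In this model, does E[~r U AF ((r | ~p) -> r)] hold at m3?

Yes

Sat(~r) = {m0, m1, m2, m4}
Sat(~p) = {m1, m3}
Sat(r | ~p) = {m1, m3}
Sat((r | ~p) -> r) = {m0, m2, m3, m4}
AF ((r | ~p) -> r): least fixpoint, start Z0 = {m0, m2, m3, m4}, add states with every successor in Z. Already a fixed point.
Sat(AF ((r | ~p) -> r)) = {m0, m2, m3, m4}
E[~r U AF ((r | ~p) -> r)]: least fixpoint, start Z0 = Sat(AF ((r | ~p) -> r)) = {m0, m2, m3, m4}, add states in Sat(~r) with some successor in Z. Already a fixed point.
Sat(E[~r U AF ((r | ~p) -> r)]) = {m0, m2, m3, m4}
m3 ∈ Sat(E[~r U AF ((r | ~p) -> r)]) = {m0, m2, m3, m4}, so the formula holds at m3.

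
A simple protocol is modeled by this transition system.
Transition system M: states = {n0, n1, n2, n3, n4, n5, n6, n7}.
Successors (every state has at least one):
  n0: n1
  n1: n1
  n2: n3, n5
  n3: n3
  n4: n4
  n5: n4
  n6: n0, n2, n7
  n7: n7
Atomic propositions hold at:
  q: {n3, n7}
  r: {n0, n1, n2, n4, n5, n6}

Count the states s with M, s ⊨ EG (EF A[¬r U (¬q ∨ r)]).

6

Sat(¬r) = {n3, n7}
Sat(¬q) = {n0, n1, n2, n4, n5, n6}
Sat(¬q ∨ r) = {n0, n1, n2, n4, n5, n6}
A[¬r U (¬q ∨ r)]: least fixpoint, start Z0 = Sat((¬q ∨ r)) = {n0, n1, n2, n4, n5, n6}, add states in Sat(¬r) with every successor in Z. Already a fixed point.
Sat(A[¬r U (¬q ∨ r)]) = {n0, n1, n2, n4, n5, n6}
EF A[¬r U (¬q ∨ r)]: least fixpoint, start Z0 = {n0, n1, n2, n4, n5, n6}, add states with some successor in Z. Already a fixed point.
Sat(EF A[¬r U (¬q ∨ r)]) = {n0, n1, n2, n4, n5, n6}
EG (EF A[¬r U (¬q ∨ r)]): greatest fixpoint, start Z0 = {n0, n1, n2, n4, n5, n6}, keep only states in Sat with some successor in Z. Already a fixed point.
Sat(EG (EF A[¬r U (¬q ∨ r)])) = {n0, n1, n2, n4, n5, n6}
|Sat(EG (EF A[¬r U (¬q ∨ r)]))| = |{n0, n1, n2, n4, n5, n6}| = 6.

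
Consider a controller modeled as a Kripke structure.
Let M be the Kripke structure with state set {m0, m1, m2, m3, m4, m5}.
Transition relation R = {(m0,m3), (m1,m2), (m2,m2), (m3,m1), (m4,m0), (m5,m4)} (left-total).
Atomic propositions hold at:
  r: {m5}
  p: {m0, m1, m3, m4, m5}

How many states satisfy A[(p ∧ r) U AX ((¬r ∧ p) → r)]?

2

Sat(p ∧ r) = {m5}
Sat(¬r) = {m0, m1, m2, m3, m4}
Sat(¬r ∧ p) = {m0, m1, m3, m4}
Sat((¬r ∧ p) → r) = {m2, m5}
Sat(AX ((¬r ∧ p) → r)) = {s : every successor in {m2, m5}} = {m1, m2}
A[(p ∧ r) U AX ((¬r ∧ p) → r)]: least fixpoint, start Z0 = Sat(AX ((¬r ∧ p) → r)) = {m1, m2}, add states in Sat(p ∧ r) with every successor in Z. Already a fixed point.
Sat(A[(p ∧ r) U AX ((¬r ∧ p) → r)]) = {m1, m2}
|Sat(A[(p ∧ r) U AX ((¬r ∧ p) → r)])| = |{m1, m2}| = 2.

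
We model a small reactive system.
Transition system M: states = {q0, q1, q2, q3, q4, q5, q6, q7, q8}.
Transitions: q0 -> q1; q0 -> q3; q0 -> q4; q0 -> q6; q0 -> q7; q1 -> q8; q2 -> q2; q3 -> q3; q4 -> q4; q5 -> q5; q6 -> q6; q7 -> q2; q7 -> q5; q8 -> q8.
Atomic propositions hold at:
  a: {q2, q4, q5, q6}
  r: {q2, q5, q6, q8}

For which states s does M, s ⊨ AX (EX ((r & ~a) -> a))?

{q2, q3, q4, q5, q6, q7}

Sat(~a) = {q0, q1, q3, q7, q8}
Sat(r & ~a) = {q8}
Sat((r & ~a) -> a) = {q0, q1, q2, q3, q4, q5, q6, q7}
Sat(EX ((r & ~a) -> a)) = {s : some successor in {q0, q1, q2, q3, q4, q5, q6, q7}} = {q0, q2, q3, q4, q5, q6, q7}
Sat(AX (EX ((r & ~a) -> a))) = {s : every successor in {q0, q2, q3, q4, q5, q6, q7}} = {q2, q3, q4, q5, q6, q7}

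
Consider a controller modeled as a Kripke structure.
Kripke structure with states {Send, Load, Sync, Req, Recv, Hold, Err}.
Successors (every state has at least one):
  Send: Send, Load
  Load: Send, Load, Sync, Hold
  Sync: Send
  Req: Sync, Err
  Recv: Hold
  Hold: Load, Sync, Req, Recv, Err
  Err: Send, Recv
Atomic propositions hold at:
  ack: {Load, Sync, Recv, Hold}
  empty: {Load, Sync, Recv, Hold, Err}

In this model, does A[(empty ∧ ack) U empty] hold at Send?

Sat(empty ∧ ack) = {Load, Sync, Recv, Hold}
A[(empty ∧ ack) U empty]: least fixpoint, start Z0 = Sat(empty) = {Load, Sync, Recv, Hold, Err}, add states in Sat(empty ∧ ack) with every successor in Z. Already a fixed point.
Sat(A[(empty ∧ ack) U empty]) = {Load, Sync, Recv, Hold, Err}
Send ∉ Sat(A[(empty ∧ ack) U empty]) = {Load, Sync, Recv, Hold, Err}, so the formula does not hold at Send.

No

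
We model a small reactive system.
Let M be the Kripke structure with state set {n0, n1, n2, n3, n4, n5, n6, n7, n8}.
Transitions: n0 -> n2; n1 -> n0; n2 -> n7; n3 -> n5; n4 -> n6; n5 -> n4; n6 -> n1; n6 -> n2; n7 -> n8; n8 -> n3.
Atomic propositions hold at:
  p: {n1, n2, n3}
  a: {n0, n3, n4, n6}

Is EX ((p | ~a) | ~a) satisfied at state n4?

No

Sat(~a) = {n1, n2, n5, n7, n8}
Sat(p | ~a) = {n1, n2, n3, n5, n7, n8}
Sat((p | ~a) | ~a) = {n1, n2, n3, n5, n7, n8}
Sat(EX ((p | ~a) | ~a)) = {s : some successor in {n1, n2, n3, n5, n7, n8}} = {n0, n2, n3, n6, n7, n8}
n4 ∉ Sat(EX ((p | ~a) | ~a)) = {n0, n2, n3, n6, n7, n8}, so the formula does not hold at n4.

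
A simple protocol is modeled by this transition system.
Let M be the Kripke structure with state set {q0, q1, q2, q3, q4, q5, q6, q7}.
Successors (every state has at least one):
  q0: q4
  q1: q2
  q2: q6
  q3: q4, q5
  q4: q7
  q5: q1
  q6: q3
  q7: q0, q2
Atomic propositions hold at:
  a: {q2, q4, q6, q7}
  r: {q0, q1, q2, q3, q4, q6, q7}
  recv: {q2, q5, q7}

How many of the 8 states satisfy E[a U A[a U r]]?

A[a U r]: least fixpoint, start Z0 = Sat(r) = {q0, q1, q2, q3, q4, q6, q7}, add states in Sat(a) with every successor in Z. Already a fixed point.
Sat(A[a U r]) = {q0, q1, q2, q3, q4, q6, q7}
E[a U A[a U r]]: least fixpoint, start Z0 = Sat(A[a U r]) = {q0, q1, q2, q3, q4, q6, q7}, add states in Sat(a) with some successor in Z. Already a fixed point.
Sat(E[a U A[a U r]]) = {q0, q1, q2, q3, q4, q6, q7}
|Sat(E[a U A[a U r]])| = |{q0, q1, q2, q3, q4, q6, q7}| = 7.

7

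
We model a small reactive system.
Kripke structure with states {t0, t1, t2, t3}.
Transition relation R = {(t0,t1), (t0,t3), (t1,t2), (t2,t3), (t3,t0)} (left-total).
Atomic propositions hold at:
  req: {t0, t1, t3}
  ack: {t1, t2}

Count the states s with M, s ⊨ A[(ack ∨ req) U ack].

Sat(ack ∨ req) = {t0, t1, t2, t3}
A[(ack ∨ req) U ack]: least fixpoint, start Z0 = Sat(ack) = {t1, t2}, add states in Sat(ack ∨ req) with every successor in Z. Already a fixed point.
Sat(A[(ack ∨ req) U ack]) = {t1, t2}
|Sat(A[(ack ∨ req) U ack])| = |{t1, t2}| = 2.

2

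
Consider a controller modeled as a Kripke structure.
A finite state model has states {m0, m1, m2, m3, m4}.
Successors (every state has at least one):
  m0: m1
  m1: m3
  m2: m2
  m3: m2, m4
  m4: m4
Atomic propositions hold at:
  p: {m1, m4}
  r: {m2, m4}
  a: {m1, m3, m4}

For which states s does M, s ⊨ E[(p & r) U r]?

{m2, m4}

Sat(p & r) = {m4}
E[(p & r) U r]: least fixpoint, start Z0 = Sat(r) = {m2, m4}, add states in Sat(p & r) with some successor in Z. Already a fixed point.
Sat(E[(p & r) U r]) = {m2, m4}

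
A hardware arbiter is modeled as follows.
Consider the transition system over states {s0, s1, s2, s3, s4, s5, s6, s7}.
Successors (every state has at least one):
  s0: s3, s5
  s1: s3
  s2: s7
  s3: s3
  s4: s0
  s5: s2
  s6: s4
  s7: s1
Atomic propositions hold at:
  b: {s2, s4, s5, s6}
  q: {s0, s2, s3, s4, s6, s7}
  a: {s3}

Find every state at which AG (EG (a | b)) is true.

Sat(a | b) = {s2, s3, s4, s5, s6}
EG (a | b): greatest fixpoint, start Z0 = {s2, s3, s4, s5, s6}, keep only states in Sat with some successor in Z. Z1 = {s3, s5, s6}; Z2 = {s3}; fixed.
Sat(EG (a | b)) = {s3}
AG (EG (a | b)): greatest fixpoint, start Z0 = {s3}, keep only states in Sat with every successor in Z. Already a fixed point.
Sat(AG (EG (a | b))) = {s3}

{s3}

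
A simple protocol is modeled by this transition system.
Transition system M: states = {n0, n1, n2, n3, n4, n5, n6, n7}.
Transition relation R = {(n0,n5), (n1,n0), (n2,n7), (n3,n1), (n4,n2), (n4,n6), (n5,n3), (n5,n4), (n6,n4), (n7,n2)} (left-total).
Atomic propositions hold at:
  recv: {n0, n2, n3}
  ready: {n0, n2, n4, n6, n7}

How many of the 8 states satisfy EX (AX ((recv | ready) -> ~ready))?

2

Sat(recv | ready) = {n0, n2, n3, n4, n6, n7}
Sat(~ready) = {n1, n3, n5}
Sat((recv | ready) -> ~ready) = {n1, n3, n5}
Sat(AX ((recv | ready) -> ~ready)) = {s : every successor in {n1, n3, n5}} = {n0, n3}
Sat(EX (AX ((recv | ready) -> ~ready))) = {s : some successor in {n0, n3}} = {n1, n5}
|Sat(EX (AX ((recv | ready) -> ~ready)))| = |{n1, n5}| = 2.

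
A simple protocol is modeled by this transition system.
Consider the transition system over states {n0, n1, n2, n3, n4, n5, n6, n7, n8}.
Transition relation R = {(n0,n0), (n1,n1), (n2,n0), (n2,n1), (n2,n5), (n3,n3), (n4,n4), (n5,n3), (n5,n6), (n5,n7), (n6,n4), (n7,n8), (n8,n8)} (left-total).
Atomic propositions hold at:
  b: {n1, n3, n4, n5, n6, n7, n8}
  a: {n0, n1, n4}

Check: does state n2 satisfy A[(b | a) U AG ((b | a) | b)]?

Sat(b | a) = {n0, n1, n3, n4, n5, n6, n7, n8}
Sat((b | a) | b) = {n0, n1, n3, n4, n5, n6, n7, n8}
AG ((b | a) | b): greatest fixpoint, start Z0 = {n0, n1, n3, n4, n5, n6, n7, n8}, keep only states in Sat with every successor in Z. Already a fixed point.
Sat(AG ((b | a) | b)) = {n0, n1, n3, n4, n5, n6, n7, n8}
A[(b | a) U AG ((b | a) | b)]: least fixpoint, start Z0 = Sat(AG ((b | a) | b)) = {n0, n1, n3, n4, n5, n6, n7, n8}, add states in Sat(b | a) with every successor in Z. Already a fixed point.
Sat(A[(b | a) U AG ((b | a) | b)]) = {n0, n1, n3, n4, n5, n6, n7, n8}
n2 ∉ Sat(A[(b | a) U AG ((b | a) | b)]) = {n0, n1, n3, n4, n5, n6, n7, n8}, so the formula does not hold at n2.

No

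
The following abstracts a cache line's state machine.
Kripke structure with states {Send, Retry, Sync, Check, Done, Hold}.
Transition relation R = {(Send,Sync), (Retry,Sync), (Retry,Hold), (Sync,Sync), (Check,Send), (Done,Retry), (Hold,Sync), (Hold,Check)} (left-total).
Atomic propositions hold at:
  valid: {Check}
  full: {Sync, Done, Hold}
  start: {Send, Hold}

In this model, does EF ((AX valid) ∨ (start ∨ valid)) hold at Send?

Sat(AX valid) = {s : every successor in {Check}} = ∅
Sat(start ∨ valid) = {Send, Check, Hold}
Sat((AX valid) ∨ (start ∨ valid)) = {Send, Check, Hold}
EF ((AX valid) ∨ (start ∨ valid)): least fixpoint, start Z0 = {Send, Check, Hold}, add states with some successor in Z. Z1 = {Send, Retry, Check, Hold}; Z2 = {Send, Retry, Check, Done, Hold}; fixed.
Sat(EF ((AX valid) ∨ (start ∨ valid))) = {Send, Retry, Check, Done, Hold}
Send ∈ Sat(EF ((AX valid) ∨ (start ∨ valid))) = {Send, Retry, Check, Done, Hold}, so the formula holds at Send.

Yes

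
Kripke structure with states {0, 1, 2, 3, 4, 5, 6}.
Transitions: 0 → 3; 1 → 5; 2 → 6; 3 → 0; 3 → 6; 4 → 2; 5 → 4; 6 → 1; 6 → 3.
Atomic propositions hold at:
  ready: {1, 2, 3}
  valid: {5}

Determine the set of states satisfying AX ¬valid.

{0, 2, 3, 4, 5, 6}

Sat(¬valid) = {0, 1, 2, 3, 4, 6}
Sat(AX ¬valid) = {s : every successor in {0, 1, 2, 3, 4, 6}} = {0, 2, 3, 4, 5, 6}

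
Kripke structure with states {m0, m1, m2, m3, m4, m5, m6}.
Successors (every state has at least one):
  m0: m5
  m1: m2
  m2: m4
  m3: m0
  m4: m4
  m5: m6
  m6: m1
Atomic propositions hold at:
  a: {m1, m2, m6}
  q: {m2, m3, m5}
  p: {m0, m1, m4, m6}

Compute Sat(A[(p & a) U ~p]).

Sat(p & a) = {m1, m6}
Sat(~p) = {m2, m3, m5}
A[(p & a) U ~p]: least fixpoint, start Z0 = Sat(~p) = {m2, m3, m5}, add states in Sat(p & a) with every successor in Z. Z1 = {m1, m2, m3, m5}; Z2 = {m1, m2, m3, m5, m6}; fixed.
Sat(A[(p & a) U ~p]) = {m1, m2, m3, m5, m6}

{m1, m2, m3, m5, m6}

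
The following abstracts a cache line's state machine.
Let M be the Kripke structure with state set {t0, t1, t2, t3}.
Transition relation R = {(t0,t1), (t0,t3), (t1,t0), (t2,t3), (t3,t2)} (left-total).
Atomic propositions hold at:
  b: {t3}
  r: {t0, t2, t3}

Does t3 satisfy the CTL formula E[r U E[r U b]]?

E[r U b]: least fixpoint, start Z0 = Sat(b) = {t3}, add states in Sat(r) with some successor in Z. Z1 = {t0, t2, t3}; fixed.
Sat(E[r U b]) = {t0, t2, t3}
E[r U E[r U b]]: least fixpoint, start Z0 = Sat(E[r U b]) = {t0, t2, t3}, add states in Sat(r) with some successor in Z. Already a fixed point.
Sat(E[r U E[r U b]]) = {t0, t2, t3}
t3 ∈ Sat(E[r U E[r U b]]) = {t0, t2, t3}, so the formula holds at t3.

Yes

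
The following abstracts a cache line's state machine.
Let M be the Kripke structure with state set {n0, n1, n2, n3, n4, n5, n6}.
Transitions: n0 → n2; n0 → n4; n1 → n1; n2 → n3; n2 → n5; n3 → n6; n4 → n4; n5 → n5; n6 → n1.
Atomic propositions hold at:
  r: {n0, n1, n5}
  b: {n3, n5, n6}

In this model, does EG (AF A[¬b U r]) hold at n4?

Sat(¬b) = {n0, n1, n2, n4}
A[¬b U r]: least fixpoint, start Z0 = Sat(r) = {n0, n1, n5}, add states in Sat(¬b) with every successor in Z. Already a fixed point.
Sat(A[¬b U r]) = {n0, n1, n5}
AF A[¬b U r]: least fixpoint, start Z0 = {n0, n1, n5}, add states with every successor in Z. Z1 = {n0, n1, n5, n6}; Z2 = {n0, n1, n3, n5, n6}; Z3 = {n0, n1, n2, n3, n5, n6}; fixed.
Sat(AF A[¬b U r]) = {n0, n1, n2, n3, n5, n6}
EG (AF A[¬b U r]): greatest fixpoint, start Z0 = {n0, n1, n2, n3, n5, n6}, keep only states in Sat with some successor in Z. Already a fixed point.
Sat(EG (AF A[¬b U r])) = {n0, n1, n2, n3, n5, n6}
n4 ∉ Sat(EG (AF A[¬b U r])) = {n0, n1, n2, n3, n5, n6}, so the formula does not hold at n4.

No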